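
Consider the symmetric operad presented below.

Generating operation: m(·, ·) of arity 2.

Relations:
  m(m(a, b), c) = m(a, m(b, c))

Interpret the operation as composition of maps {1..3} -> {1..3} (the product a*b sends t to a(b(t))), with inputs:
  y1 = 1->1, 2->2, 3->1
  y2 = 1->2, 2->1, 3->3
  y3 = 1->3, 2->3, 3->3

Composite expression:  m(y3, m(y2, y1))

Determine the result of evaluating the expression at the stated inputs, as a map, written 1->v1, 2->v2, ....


m(y2, y1) = 1->2, 2->1, 3->2
m(y3, m(y2, y1)) = 1->3, 2->3, 3->3

1->3, 2->3, 3->3


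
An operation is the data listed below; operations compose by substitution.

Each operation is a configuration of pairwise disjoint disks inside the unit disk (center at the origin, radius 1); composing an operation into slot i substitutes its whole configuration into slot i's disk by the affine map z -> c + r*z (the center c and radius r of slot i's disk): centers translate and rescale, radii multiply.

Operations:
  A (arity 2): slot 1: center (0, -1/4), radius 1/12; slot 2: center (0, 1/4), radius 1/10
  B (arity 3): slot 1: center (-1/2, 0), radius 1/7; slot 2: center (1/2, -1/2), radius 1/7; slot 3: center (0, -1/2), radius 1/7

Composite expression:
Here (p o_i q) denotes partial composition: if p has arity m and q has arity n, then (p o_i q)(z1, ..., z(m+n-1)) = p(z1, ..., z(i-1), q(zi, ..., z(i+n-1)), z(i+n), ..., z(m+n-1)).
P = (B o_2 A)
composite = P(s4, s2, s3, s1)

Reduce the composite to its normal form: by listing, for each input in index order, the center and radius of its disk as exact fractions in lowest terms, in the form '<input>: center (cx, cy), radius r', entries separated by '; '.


s1: center (0, -1/2), radius 1/7; s2: center (1/2, -15/28), radius 1/84; s3: center (1/2, -13/28), radius 1/70; s4: center (-1/2, 0), radius 1/7

Below B, radii multiply path by path; the s-disk centers shift.
for s4, the 1-step affine chain lands on center (-1/2, 0), radius 1/7
for s2, the 2-step affine chain lands on center (1/2, -15/28), radius 1/84
for s3, the 2-step affine chain lands on center (1/2, -13/28), radius 1/70
for s1, the 1-step affine chain lands on center (0, -1/2), radius 1/7


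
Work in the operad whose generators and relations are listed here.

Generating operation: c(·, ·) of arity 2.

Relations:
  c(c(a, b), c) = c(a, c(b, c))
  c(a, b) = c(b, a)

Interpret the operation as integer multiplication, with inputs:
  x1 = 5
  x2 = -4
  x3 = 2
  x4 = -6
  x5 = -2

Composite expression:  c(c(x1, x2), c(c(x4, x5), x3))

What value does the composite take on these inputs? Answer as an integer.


-480

c(x1, x2) = -20
c(x4, x5) = 12
c(c(x4, x5), x3) = 24
c(c(x1, x2), c(c(x4, x5), x3)) = -480


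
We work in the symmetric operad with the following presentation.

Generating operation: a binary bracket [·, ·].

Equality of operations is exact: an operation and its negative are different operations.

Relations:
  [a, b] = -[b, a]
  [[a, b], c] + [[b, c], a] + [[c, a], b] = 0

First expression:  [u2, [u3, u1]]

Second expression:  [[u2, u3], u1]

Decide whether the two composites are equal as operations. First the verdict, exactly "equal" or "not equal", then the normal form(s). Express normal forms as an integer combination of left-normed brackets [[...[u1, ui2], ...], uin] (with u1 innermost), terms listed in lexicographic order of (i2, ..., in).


not equal — first [[u1, u3], u2], second -[[u1, u2], u3] + [[u1, u3], u2]

The first composite normalizes to [[u1, u3], u2]
The second composite normalizes to -[[u1, u2], u3] + [[u1, u3], u2]
Distinct normal forms: not equal.


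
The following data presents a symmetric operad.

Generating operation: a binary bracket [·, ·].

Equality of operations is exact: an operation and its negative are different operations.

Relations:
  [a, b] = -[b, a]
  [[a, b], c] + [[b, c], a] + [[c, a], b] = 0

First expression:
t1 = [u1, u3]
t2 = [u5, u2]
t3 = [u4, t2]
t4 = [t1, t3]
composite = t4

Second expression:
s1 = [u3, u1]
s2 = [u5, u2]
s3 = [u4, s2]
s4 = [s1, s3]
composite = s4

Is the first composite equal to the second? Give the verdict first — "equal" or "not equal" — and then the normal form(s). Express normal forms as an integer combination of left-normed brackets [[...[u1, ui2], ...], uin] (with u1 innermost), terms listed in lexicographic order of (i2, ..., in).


not equal; first: [[[[u1, u3], u2], u5], u4] - [[[[u1, u3], u4], u2], u5] + [[[[u1, u3], u4], u5], u2] - [[[[u1, u3], u5], u2], u4]; second: -[[[[u1, u3], u2], u5], u4] + [[[[u1, u3], u4], u2], u5] - [[[[u1, u3], u4], u5], u2] + [[[[u1, u3], u5], u2], u4]

The first expression, normalized: [[[[u1, u3], u2], u5], u4] - [[[[u1, u3], u4], u2], u5] + [[[[u1, u3], u4], u5], u2] - [[[[u1, u3], u5], u2], u4]
The second expression, normalized: -[[[[u1, u3], u2], u5], u4] + [[[[u1, u3], u4], u2], u5] - [[[[u1, u3], u4], u5], u2] + [[[[u1, u3], u5], u2], u4]
The forms do not match — not equal.


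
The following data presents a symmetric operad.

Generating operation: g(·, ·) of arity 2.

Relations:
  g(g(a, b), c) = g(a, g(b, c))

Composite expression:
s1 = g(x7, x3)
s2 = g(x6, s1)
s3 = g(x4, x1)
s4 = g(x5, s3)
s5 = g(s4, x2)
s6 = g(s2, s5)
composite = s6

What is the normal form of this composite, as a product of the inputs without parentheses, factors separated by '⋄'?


x6 ⋄ x7 ⋄ x3 ⋄ x5 ⋄ x4 ⋄ x1 ⋄ x2

Under associativity of g, the answer is the x's in reading order.
g(x7, x3) collapses to x7 ⋄ x3
g(x6, g(x7, x3)) collapses to x6 ⋄ x7 ⋄ x3
g(x4, x1) collapses to x4 ⋄ x1
g(x5, g(x4, x1)) collapses to x5 ⋄ x4 ⋄ x1
g(g(x5, g(x4, x1)), x2) collapses to x5 ⋄ x4 ⋄ x1 ⋄ x2
g(g(x6, g(x7, x3)), g(g(x5, g(x4, x1)), x2)) collapses to x6 ⋄ x7 ⋄ x3 ⋄ x5 ⋄ x4 ⋄ x1 ⋄ x2


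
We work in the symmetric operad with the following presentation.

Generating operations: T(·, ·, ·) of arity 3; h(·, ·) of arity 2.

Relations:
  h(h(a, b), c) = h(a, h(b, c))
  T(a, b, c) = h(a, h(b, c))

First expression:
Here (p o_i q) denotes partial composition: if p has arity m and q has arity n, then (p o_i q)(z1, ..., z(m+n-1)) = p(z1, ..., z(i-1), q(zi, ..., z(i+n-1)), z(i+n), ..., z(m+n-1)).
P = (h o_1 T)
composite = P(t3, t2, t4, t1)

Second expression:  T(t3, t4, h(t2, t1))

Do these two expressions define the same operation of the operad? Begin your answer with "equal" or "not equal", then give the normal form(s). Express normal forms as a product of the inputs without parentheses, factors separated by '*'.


not equal; the first gives t3 * t2 * t4 * t1 and the second t3 * t4 * t2 * t1

The first expression, normalized: t3 * t2 * t4 * t1
The second expression, normalized: t3 * t4 * t2 * t1
The normal forms differ: not equal.


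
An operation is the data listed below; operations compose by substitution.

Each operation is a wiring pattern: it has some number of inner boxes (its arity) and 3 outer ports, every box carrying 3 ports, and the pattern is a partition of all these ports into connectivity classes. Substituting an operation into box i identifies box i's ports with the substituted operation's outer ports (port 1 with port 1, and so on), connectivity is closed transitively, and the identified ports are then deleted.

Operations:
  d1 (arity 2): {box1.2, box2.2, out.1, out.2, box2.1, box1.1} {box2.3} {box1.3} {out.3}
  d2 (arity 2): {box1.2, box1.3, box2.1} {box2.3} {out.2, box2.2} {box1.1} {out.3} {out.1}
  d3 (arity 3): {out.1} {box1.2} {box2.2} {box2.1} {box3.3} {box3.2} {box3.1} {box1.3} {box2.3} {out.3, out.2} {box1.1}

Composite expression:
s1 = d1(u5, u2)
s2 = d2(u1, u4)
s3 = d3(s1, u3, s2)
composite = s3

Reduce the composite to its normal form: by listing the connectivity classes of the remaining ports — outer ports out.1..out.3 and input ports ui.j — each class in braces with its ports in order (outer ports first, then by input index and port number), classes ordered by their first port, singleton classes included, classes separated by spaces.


{out.1} {out.2, out.3} {u1.1} {u1.2, u1.3, u4.1} {u2.1, u2.2, u5.1, u5.2} {u2.3} {u3.1} {u3.2} {u3.3} {u4.2} {u4.3} {u5.3}


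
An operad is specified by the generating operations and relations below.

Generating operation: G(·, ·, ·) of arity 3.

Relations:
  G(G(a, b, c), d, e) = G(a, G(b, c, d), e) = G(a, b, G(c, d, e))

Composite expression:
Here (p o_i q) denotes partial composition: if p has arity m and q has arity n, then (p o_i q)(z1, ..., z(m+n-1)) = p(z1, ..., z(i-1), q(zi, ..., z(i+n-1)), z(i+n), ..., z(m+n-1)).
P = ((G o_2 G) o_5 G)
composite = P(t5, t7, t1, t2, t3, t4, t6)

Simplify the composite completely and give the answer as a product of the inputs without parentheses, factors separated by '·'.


Associativity of G dissolves the nesting; only the t-input order survives.
G(t7, t1, t2) collapses to t7 · t1 · t2
G(t3, t4, t6) collapses to t3 · t4 · t6
G(t5, G(t7, t1, t2), G(t3, t4, t6)) collapses to t5 · t7 · t1 · t2 · t3 · t4 · t6

t5 · t7 · t1 · t2 · t3 · t4 · t6


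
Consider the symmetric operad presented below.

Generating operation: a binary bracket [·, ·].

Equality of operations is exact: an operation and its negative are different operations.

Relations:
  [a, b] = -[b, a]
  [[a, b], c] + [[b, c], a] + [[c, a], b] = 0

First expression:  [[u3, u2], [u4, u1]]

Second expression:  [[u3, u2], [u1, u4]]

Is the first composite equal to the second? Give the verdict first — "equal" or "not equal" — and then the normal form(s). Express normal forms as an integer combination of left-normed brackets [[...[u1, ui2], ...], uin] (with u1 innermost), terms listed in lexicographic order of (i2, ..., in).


not equal; first: -[[[u1, u4], u2], u3] + [[[u1, u4], u3], u2]; second: [[[u1, u4], u2], u3] - [[[u1, u4], u3], u2]

The first composite normalizes to -[[[u1, u4], u2], u3] + [[[u1, u4], u3], u2]
The second composite normalizes to [[[u1, u4], u2], u3] - [[[u1, u4], u3], u2]
The normal forms differ: not equal.


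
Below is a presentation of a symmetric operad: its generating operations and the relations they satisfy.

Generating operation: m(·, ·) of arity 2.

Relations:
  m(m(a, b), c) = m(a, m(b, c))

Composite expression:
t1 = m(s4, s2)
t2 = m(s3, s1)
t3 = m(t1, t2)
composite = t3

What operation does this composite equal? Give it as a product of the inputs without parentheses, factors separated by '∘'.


Under associativity of m, the answer is the s's in reading order.
m(s4, s2) flattens to s4 ∘ s2
m(s3, s1) flattens to s3 ∘ s1
m(m(s4, s2), m(s3, s1)) flattens to s4 ∘ s2 ∘ s3 ∘ s1

s4 ∘ s2 ∘ s3 ∘ s1


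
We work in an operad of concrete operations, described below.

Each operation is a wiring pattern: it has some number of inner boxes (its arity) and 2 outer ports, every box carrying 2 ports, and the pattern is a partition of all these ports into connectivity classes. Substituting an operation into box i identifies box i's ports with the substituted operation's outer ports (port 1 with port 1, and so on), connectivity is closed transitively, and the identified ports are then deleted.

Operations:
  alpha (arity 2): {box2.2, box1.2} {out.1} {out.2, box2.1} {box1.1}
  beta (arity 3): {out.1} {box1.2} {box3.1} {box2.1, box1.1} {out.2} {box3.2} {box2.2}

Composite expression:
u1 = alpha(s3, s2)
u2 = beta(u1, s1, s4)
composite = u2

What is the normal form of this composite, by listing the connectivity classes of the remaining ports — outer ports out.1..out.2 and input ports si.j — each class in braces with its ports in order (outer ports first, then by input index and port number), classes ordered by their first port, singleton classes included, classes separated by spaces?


Treat the ports identified at beta as solder joints: merge, then drop.
stage alpha: inputs (s3, s2), connectivity {out.1} {out.2, s2.1} {s2.2, s3.2} {s3.1}, out.j its boundary
stage beta: inputs (s3, s2, s1, s4), connectivity {out.1} {out.2} {s1.1} {s1.2} {s2.1} {s2.2, s3.2} {s3.1} {s4.1} {s4.2}, out.j its boundary

{out.1} {out.2} {s1.1} {s1.2} {s2.1} {s2.2, s3.2} {s3.1} {s4.1} {s4.2}


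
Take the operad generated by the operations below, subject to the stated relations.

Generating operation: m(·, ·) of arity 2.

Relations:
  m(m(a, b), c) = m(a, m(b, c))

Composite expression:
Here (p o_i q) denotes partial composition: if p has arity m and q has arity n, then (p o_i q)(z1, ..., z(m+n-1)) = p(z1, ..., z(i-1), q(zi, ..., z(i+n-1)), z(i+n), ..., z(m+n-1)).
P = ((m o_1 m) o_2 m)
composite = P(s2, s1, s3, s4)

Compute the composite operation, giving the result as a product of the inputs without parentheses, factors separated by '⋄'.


The m-tree's shape is irrelevant; the s-reading-order decides.
m(s1, s3) collapses to s1 ⋄ s3
m(s2, m(s1, s3)) collapses to s2 ⋄ s1 ⋄ s3
m(m(s2, m(s1, s3)), s4) collapses to s2 ⋄ s1 ⋄ s3 ⋄ s4

s2 ⋄ s1 ⋄ s3 ⋄ s4


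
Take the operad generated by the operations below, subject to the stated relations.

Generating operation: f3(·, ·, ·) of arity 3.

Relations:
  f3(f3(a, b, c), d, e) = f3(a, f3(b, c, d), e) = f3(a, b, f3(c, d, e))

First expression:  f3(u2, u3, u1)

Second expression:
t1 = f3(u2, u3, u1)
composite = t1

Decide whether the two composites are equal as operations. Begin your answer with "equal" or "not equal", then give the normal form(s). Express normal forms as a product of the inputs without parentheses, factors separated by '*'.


equal — both sides give u2 * u3 * u1

The first composite normalizes to u2 * u3 * u1
The second composite normalizes to u2 * u3 * u1
The forms coincide; equal.


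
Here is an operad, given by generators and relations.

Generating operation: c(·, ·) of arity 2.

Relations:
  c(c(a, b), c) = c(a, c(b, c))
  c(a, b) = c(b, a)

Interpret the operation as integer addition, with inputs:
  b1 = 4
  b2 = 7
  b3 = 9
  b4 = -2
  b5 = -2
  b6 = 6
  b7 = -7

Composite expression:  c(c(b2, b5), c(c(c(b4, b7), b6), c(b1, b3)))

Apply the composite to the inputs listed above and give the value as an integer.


c(b2, b5) = 5
c(b4, b7) = -9
c(c(b4, b7), b6) = -3
c(b1, b3) = 13
c(c(c(b4, b7), b6), c(b1, b3)) = 10
c(c(b2, b5), c(c(c(b4, b7), b6), c(b1, b3))) = 15

15


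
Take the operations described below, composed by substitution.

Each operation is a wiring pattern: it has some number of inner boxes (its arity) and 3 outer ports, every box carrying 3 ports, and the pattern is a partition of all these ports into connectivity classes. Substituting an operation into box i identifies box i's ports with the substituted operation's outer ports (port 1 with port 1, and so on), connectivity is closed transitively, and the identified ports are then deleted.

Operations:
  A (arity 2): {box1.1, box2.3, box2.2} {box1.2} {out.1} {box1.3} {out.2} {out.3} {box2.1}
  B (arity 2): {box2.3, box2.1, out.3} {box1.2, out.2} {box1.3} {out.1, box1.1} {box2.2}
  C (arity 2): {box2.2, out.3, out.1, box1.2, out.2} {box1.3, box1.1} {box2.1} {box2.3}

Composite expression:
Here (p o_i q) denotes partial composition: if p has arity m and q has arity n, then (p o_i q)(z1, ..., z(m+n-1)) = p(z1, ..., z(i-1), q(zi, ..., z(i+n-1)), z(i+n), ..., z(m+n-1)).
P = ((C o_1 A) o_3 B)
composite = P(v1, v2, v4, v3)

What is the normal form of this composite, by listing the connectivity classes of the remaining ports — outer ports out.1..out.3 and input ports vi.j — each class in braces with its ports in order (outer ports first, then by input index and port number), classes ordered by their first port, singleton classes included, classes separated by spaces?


{out.1, out.2, out.3, v4.2} {v1.1, v2.2, v2.3} {v1.2} {v1.3} {v2.1} {v3.1, v3.3} {v3.2} {v4.1} {v4.3}

Treat the ports identified at C as solder joints: merge, then drop.
the subtree at A composes to {out.1} {out.2} {out.3} {v1.1, v2.2, v2.3} {v1.2} {v1.3} {v2.1} on (v1, v2); out.j = own outer ports
the subtree at B composes to {out.1, v4.1} {out.2, v4.2} {out.3, v3.1, v3.3} {v3.2} {v4.3} on (v4, v3); out.j = own outer ports
the subtree at C composes to {out.1, out.2, out.3, v4.2} {v1.1, v2.2, v2.3} {v1.2} {v1.3} {v2.1} {v3.1, v3.3} {v3.2} {v4.1} {v4.3} on (v1, v2, v4, v3); out.j = own outer ports


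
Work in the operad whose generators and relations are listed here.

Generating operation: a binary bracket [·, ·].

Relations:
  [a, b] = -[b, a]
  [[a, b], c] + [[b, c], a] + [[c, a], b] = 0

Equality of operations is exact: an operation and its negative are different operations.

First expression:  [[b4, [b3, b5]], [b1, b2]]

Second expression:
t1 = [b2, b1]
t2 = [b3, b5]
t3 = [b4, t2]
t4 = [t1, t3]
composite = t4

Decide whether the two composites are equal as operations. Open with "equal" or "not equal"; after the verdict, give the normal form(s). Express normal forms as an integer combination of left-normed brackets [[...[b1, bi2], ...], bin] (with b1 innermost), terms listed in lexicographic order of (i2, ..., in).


The first expression reduces to [[[[b1, b2], b3], b5], b4] - [[[[b1, b2], b4], b3], b5] + [[[[b1, b2], b4], b5], b3] - [[[[b1, b2], b5], b3], b4]
The second expression reduces to [[[[b1, b2], b3], b5], b4] - [[[[b1, b2], b4], b3], b5] + [[[[b1, b2], b4], b5], b3] - [[[[b1, b2], b5], b3], b4]
The normal forms match — equal.

equal; both compose to [[[[b1, b2], b3], b5], b4] - [[[[b1, b2], b4], b3], b5] + [[[[b1, b2], b4], b5], b3] - [[[[b1, b2], b5], b3], b4]


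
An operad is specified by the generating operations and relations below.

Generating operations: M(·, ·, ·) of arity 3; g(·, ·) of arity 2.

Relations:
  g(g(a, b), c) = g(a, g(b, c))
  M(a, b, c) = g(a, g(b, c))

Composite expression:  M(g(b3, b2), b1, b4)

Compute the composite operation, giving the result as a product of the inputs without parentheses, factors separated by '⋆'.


b3 ⋆ b2 ⋆ b1 ⋆ b4

Under associativity of M, the answer is the b's in reading order.
g(b3, b2) flattens to b3 ⋆ b2
M(g(b3, b2), b1, b4) flattens to b3 ⋆ b2 ⋆ b1 ⋆ b4


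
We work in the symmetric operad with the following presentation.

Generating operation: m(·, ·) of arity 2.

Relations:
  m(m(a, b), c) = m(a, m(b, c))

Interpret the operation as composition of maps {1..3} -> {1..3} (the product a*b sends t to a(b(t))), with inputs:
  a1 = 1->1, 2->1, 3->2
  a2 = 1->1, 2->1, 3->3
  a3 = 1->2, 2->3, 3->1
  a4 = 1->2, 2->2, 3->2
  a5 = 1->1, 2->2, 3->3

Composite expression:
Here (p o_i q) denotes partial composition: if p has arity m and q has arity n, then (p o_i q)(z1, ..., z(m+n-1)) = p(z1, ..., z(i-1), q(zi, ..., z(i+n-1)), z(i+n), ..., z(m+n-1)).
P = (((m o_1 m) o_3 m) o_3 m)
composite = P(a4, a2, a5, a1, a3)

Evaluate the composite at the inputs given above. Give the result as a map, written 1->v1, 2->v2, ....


1->2, 2->2, 3->2

m(a4, a2) = 1->2, 2->2, 3->2
m(a5, a1) = 1->1, 2->1, 3->2
m(m(a5, a1), a3) = 1->1, 2->2, 3->1
m(m(a4, a2), m(m(a5, a1), a3)) = 1->2, 2->2, 3->2


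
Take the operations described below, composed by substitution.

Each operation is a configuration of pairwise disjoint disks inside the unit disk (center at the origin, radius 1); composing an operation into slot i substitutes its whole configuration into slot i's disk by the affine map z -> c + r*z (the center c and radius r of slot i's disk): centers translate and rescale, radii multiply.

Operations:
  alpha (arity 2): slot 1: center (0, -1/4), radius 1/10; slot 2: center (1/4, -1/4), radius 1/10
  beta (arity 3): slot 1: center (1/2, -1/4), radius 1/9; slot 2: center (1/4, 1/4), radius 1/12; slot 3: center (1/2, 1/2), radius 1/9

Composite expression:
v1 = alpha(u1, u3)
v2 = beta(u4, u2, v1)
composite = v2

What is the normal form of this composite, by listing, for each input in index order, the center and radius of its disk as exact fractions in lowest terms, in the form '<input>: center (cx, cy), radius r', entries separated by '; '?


Below beta, radii multiply path by path; the u-disk centers shift.
tracing u4 down its 1-map path: center (1/2, -1/4), radius 1/9
tracing u2 down its 1-map path: center (1/4, 1/4), radius 1/12
tracing u1 down its 2-map path: center (1/2, 17/36), radius 1/90
tracing u3 down its 2-map path: center (19/36, 17/36), radius 1/90

u1: center (1/2, 17/36), radius 1/90; u2: center (1/4, 1/4), radius 1/12; u3: center (19/36, 17/36), radius 1/90; u4: center (1/2, -1/4), radius 1/9


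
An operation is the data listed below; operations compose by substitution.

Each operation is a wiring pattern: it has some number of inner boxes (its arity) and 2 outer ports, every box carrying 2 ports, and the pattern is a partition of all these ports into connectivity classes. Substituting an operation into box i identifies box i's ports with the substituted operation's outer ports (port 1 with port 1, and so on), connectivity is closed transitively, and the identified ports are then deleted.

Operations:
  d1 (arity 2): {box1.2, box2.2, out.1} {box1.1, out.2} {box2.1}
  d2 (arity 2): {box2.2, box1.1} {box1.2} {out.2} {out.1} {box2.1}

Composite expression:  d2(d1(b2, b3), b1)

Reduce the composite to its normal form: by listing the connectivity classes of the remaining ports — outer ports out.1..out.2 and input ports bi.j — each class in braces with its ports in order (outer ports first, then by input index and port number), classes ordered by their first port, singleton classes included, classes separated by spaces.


{out.1} {out.2} {b1.1} {b1.2, b2.2, b3.2} {b2.1} {b3.1}

Reachability decides: close wires over d2-identified ports.
through d1, on inputs (b2, b3): {out.1, b2.2, b3.2} {out.2, b2.1} {b3.1} (out.j = stage outer ports)
through d2, on inputs (b2, b3, b1): {out.1} {out.2} {b1.1} {b1.2, b2.2, b3.2} {b2.1} {b3.1} (out.j = stage outer ports)


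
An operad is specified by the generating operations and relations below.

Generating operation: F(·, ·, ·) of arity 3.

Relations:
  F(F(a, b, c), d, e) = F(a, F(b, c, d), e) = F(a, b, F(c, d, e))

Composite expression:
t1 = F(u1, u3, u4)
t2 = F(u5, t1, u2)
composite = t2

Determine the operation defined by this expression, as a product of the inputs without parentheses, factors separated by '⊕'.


u5 ⊕ u1 ⊕ u3 ⊕ u4 ⊕ u2

Under associativity of F, the answer is the u's in reading order.
F(u1, u3, u4) spells out as u1 ⊕ u3 ⊕ u4
F(u5, F(u1, u3, u4), u2) spells out as u5 ⊕ u1 ⊕ u3 ⊕ u4 ⊕ u2


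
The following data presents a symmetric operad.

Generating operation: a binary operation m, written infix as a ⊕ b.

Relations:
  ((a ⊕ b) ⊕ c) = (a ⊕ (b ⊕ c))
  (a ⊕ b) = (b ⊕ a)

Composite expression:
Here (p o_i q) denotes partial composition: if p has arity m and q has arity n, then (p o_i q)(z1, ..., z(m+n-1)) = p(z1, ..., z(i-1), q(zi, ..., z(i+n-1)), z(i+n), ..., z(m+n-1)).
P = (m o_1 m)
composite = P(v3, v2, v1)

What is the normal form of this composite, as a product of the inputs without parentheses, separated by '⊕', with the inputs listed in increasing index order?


v1 ⊕ v2 ⊕ v3

Any arrangement under m is one operation, so sort the v-inputs.
(v3 ⊕ v2) spells out as v3 ⊕ v2
((v3 ⊕ v2) ⊕ v1) spells out as v3 ⊕ v2 ⊕ v1
the factors in increasing index order: v1 ⊕ v2 ⊕ v3


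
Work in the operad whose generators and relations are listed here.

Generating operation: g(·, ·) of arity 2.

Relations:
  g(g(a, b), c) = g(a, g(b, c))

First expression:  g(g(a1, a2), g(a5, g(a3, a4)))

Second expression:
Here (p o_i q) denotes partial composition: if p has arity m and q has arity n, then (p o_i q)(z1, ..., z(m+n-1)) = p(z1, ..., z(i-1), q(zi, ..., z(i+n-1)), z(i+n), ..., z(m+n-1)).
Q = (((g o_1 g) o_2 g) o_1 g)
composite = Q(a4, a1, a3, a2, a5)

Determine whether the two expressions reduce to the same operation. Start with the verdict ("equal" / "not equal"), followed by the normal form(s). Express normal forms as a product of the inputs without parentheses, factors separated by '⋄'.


not equal; first: a1 ⋄ a2 ⋄ a5 ⋄ a3 ⋄ a4; second: a4 ⋄ a1 ⋄ a3 ⋄ a2 ⋄ a5

The first composite normalizes to a1 ⋄ a2 ⋄ a5 ⋄ a3 ⋄ a4
The second composite normalizes to a4 ⋄ a1 ⋄ a3 ⋄ a2 ⋄ a5
No match — not equal.


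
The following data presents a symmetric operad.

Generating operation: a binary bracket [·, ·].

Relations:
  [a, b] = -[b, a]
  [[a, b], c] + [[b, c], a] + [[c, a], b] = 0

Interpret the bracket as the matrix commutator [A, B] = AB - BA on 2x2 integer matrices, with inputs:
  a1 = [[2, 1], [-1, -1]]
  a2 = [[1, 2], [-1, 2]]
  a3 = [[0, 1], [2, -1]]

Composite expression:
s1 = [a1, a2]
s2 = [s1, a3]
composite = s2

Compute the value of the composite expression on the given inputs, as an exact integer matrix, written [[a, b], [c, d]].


[[10, -5], [0, -10]]

[a1, a2] = [[1, 7], [4, -1]]
[[a1, a2], a3] = [[10, -5], [0, -10]]


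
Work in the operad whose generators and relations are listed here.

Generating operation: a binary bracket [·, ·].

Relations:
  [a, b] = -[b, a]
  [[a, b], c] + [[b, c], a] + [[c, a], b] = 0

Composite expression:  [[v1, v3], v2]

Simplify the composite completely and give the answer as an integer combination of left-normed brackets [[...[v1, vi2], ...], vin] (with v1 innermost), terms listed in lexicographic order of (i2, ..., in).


In the tensor algebra, words opening v1 carry the v1-anchored form.
Composite bracket: [[v1, v3], v2]
Applying ab - ba throughout gives 4 signed words (2^2 = 4).
Words beginning with v1 determine it all:
  from v1v3v2, sign +1: term +[[v1, v3], v2]

[[v1, v3], v2]


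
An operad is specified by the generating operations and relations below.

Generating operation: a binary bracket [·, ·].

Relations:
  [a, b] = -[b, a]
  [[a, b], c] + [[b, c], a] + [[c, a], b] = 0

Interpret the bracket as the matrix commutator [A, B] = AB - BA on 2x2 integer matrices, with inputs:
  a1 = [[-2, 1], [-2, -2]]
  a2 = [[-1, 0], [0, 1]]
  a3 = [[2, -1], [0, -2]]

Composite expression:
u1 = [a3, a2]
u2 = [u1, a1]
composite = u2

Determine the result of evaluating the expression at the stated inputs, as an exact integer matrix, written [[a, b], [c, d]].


[[4, 0], [0, -4]]

[a3, a2] = [[0, -2], [0, 0]]
[[a3, a2], a1] = [[4, 0], [0, -4]]


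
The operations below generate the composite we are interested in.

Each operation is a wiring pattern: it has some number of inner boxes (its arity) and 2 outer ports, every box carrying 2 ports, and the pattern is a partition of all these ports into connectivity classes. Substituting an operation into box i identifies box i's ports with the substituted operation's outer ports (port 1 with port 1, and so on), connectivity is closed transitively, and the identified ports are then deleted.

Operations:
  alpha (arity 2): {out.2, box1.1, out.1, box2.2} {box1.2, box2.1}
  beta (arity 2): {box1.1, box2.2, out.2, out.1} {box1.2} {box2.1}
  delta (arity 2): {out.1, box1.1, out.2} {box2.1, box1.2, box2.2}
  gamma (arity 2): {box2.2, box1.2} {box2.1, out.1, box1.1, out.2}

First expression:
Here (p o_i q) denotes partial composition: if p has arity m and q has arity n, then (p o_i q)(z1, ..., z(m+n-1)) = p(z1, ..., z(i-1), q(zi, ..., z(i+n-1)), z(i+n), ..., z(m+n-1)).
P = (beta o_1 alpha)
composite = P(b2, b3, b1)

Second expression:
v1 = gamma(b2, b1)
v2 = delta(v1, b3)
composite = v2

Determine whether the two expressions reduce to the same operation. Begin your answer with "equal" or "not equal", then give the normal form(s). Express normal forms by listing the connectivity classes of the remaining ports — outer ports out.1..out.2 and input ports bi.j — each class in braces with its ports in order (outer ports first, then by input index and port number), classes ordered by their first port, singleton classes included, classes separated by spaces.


not equal; first: {out.1, out.2, b1.2, b2.1, b3.2} {b1.1} {b2.2, b3.1}; second: {out.1, out.2, b1.1, b2.1, b3.1, b3.2} {b1.2, b2.2}

Reducing the first expression gives {out.1, out.2, b1.2, b2.1, b3.2} {b1.1} {b2.2, b3.1}
Reducing the second expression gives {out.1, out.2, b1.1, b2.1, b3.1, b3.2} {b1.2, b2.2}
The forms do not match — not equal.


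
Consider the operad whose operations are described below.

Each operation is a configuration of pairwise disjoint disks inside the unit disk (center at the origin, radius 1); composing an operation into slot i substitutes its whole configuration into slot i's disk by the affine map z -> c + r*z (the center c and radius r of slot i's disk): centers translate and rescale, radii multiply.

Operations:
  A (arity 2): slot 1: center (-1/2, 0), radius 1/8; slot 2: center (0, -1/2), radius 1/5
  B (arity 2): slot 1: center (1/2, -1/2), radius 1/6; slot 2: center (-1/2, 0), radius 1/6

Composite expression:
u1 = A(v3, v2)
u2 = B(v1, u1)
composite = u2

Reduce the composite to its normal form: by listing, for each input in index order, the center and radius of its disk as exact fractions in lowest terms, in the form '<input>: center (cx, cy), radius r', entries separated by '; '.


v1: center (1/2, -1/2), radius 1/6; v2: center (-1/2, -1/12), radius 1/30; v3: center (-7/12, 0), radius 1/48

Each v-disk chains the slot maps above it in B; radii multiply.
v1: after 1 affine step, its disk has center (1/2, -1/2), radius 1/6
v3: after 2 affine steps, its disk has center (-7/12, 0), radius 1/48
v2: after 2 affine steps, its disk has center (-1/2, -1/12), radius 1/30


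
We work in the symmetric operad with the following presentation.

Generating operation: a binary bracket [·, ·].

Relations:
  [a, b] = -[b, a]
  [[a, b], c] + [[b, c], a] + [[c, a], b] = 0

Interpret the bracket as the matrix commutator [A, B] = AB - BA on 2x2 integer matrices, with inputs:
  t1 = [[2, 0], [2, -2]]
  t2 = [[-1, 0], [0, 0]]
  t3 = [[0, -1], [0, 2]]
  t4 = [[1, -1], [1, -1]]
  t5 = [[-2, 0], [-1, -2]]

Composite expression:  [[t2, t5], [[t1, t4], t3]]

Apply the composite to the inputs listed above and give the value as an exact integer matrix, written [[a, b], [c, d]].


[[-12, 0], [0, 12]]

[t2, t5] = [[0, 0], [-1, 0]]
[t1, t4] = [[2, -4], [0, -2]]
[[t1, t4], t3] = [[0, -12], [0, 0]]
[[t2, t5], [[t1, t4], t3]] = [[-12, 0], [0, 12]]


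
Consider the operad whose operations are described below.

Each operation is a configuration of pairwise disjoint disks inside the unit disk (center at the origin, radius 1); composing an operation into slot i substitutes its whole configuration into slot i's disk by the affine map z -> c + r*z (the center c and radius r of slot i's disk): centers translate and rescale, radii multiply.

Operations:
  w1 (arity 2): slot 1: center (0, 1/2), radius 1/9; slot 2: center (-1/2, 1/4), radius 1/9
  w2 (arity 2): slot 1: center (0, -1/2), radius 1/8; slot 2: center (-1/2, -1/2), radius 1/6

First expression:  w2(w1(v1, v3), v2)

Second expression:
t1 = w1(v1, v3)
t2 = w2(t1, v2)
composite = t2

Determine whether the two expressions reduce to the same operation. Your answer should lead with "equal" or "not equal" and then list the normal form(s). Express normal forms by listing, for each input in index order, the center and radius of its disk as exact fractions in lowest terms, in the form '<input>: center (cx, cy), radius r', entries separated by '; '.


In normal form, the first expression is v1: center (0, -7/16), radius 1/72; v2: center (-1/2, -1/2), radius 1/6; v3: center (-1/16, -15/32), radius 1/72
In normal form, the second expression is v1: center (0, -7/16), radius 1/72; v2: center (-1/2, -1/2), radius 1/6; v3: center (-1/16, -15/32), radius 1/72
Both agree, so they are equal.

equal — both sides give v1: center (0, -7/16), radius 1/72; v2: center (-1/2, -1/2), radius 1/6; v3: center (-1/16, -15/32), radius 1/72


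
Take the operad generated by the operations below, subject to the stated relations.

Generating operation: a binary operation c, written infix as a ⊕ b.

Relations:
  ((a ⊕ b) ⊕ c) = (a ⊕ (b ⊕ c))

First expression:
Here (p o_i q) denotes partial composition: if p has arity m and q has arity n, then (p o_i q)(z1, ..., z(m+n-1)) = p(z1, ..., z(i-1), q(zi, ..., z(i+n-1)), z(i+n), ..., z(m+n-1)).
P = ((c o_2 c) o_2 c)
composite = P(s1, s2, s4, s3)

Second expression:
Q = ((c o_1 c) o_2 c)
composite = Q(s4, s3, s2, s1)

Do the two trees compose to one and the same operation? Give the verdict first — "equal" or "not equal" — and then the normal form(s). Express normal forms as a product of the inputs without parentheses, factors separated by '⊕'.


not equal; the first gives s1 ⊕ s2 ⊕ s4 ⊕ s3 and the second s4 ⊕ s3 ⊕ s2 ⊕ s1

Normal form of the first expression: s1 ⊕ s2 ⊕ s4 ⊕ s3
Normal form of the second expression: s4 ⊕ s3 ⊕ s2 ⊕ s1
Distinct normal forms: not equal.


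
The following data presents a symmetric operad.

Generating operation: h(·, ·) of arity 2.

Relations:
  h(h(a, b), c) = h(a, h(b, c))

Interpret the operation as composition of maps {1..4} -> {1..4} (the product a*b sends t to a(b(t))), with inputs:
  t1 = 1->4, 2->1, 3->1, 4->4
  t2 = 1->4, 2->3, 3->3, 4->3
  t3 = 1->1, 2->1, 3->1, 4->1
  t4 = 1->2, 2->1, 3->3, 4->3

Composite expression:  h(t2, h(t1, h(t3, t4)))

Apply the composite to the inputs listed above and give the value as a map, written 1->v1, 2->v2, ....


h(t3, t4) = 1->1, 2->1, 3->1, 4->1
h(t1, h(t3, t4)) = 1->4, 2->4, 3->4, 4->4
h(t2, h(t1, h(t3, t4))) = 1->3, 2->3, 3->3, 4->3

1->3, 2->3, 3->3, 4->3


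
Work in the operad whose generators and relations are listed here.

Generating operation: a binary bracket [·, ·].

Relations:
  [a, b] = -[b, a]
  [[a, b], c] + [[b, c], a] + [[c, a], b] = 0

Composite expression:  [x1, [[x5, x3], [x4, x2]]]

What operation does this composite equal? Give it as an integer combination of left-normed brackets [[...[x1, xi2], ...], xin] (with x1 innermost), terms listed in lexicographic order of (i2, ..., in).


-[[[[x1, x2], x4], x3], x5] + [[[[x1, x2], x4], x5], x3] + [[[[x1, x3], x5], x2], x4] - [[[[x1, x3], x5], x4], x2] + [[[[x1, x4], x2], x3], x5] - [[[[x1, x4], x2], x5], x3] - [[[[x1, x5], x3], x2], x4] + [[[[x1, x5], x3], x4], x2]

In the tensor algebra, words opening x1 carry the x1-anchored form.
Composite bracket: [x1, [[x5, x3], [x4, x2]]]
The bracket unfolds into 16 signed words via [a, b] = ab - ba (2^4 = 16).
The x1-initial words carry the normal form:
  the word x1x2x4x3x5 carries sign -1 and contributes -[[[[x1, x2], x4], x3], x5]
  the word x1x2x4x5x3 carries sign +1 and contributes +[[[[x1, x2], x4], x5], x3]
  the word x1x3x5x2x4 carries sign +1 and contributes +[[[[x1, x3], x5], x2], x4]
  the word x1x3x5x4x2 carries sign -1 and contributes -[[[[x1, x3], x5], x4], x2]
  the word x1x4x2x3x5 carries sign +1 and contributes +[[[[x1, x4], x2], x3], x5]
  the word x1x4x2x5x3 carries sign -1 and contributes -[[[[x1, x4], x2], x5], x3]
  the word x1x5x3x2x4 carries sign -1 and contributes -[[[[x1, x5], x3], x2], x4]
  the word x1x5x3x4x2 carries sign +1 and contributes +[[[[x1, x5], x3], x4], x2]


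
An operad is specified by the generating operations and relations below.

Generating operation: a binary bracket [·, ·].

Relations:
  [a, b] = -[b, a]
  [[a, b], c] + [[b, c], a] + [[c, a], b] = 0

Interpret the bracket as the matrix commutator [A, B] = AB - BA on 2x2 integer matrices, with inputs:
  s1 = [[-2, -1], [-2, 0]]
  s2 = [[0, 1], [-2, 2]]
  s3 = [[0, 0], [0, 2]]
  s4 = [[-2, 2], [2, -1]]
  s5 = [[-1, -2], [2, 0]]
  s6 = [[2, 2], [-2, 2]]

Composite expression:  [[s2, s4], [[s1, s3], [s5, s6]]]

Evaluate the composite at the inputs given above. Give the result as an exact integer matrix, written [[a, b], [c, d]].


[[0, 72], [144, 0]]


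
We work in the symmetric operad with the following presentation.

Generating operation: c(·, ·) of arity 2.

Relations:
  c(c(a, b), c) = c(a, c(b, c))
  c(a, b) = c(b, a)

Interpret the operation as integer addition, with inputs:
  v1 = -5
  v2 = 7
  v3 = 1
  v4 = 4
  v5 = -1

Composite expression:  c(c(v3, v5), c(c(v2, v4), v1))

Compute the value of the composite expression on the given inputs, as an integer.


6

c(v3, v5) = 0
c(v2, v4) = 11
c(c(v2, v4), v1) = 6
c(c(v3, v5), c(c(v2, v4), v1)) = 6


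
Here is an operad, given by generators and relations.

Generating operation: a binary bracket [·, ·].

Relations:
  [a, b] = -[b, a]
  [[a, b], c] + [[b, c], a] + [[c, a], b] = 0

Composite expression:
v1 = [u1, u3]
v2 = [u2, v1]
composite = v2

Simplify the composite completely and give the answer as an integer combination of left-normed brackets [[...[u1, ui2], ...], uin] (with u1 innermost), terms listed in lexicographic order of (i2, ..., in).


In the tensor algebra, words opening u1 carry the u1-anchored form.
Composite bracket: [u2, [u1, u3]]
Expanding via [a, b] = ab - ba: 4 signed words (2^2 = 4).
Coefficients come from the u1-initial words:
  u1u3u2 appears with sign -1, giving the term -[[u1, u3], u2]

-[[u1, u3], u2]


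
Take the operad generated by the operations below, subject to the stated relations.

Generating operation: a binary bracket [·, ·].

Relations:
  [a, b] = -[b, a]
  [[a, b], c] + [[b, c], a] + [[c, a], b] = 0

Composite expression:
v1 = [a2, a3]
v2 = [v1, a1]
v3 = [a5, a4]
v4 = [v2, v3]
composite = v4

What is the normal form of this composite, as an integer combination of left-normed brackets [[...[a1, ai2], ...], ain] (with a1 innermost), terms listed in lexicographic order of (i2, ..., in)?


In the tensor algebra, words opening a1 carry the a1-anchored form.
Composite bracket: [[[a2, a3], a1], [a5, a4]]
Full expansion: 16 signed words from ab - ba (2^4 = 16).
Words beginning with a1 determine it all:
  the word a1a2a3a4a5 carries sign +1 and contributes +[[[[a1, a2], a3], a4], a5]
  the word a1a2a3a5a4 carries sign -1 and contributes -[[[[a1, a2], a3], a5], a4]
  the word a1a3a2a4a5 carries sign -1 and contributes -[[[[a1, a3], a2], a4], a5]
  the word a1a3a2a5a4 carries sign +1 and contributes +[[[[a1, a3], a2], a5], a4]

[[[[a1, a2], a3], a4], a5] - [[[[a1, a2], a3], a5], a4] - [[[[a1, a3], a2], a4], a5] + [[[[a1, a3], a2], a5], a4]


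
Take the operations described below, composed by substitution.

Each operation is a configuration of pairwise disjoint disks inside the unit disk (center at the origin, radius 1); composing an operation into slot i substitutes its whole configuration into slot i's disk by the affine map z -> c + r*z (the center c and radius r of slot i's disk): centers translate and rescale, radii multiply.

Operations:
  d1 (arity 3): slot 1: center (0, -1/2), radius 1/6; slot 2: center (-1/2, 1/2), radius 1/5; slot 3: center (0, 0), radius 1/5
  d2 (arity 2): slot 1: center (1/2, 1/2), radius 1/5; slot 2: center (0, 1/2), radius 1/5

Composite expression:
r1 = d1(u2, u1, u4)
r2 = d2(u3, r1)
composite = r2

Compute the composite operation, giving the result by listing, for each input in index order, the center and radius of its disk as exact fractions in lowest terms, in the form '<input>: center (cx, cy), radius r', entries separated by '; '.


u1: center (-1/10, 3/5), radius 1/25; u2: center (0, 2/5), radius 1/30; u3: center (1/2, 1/2), radius 1/5; u4: center (0, 1/2), radius 1/25

Affine substitution under d2: radii multiply and u-centers shift.
input u3: composing its 1 substitution step yields center (1/2, 1/2), radius 1/5
input u2: composing its 2 substitution steps yields center (0, 2/5), radius 1/30
input u1: composing its 2 substitution steps yields center (-1/10, 3/5), radius 1/25
input u4: composing its 2 substitution steps yields center (0, 1/2), radius 1/25


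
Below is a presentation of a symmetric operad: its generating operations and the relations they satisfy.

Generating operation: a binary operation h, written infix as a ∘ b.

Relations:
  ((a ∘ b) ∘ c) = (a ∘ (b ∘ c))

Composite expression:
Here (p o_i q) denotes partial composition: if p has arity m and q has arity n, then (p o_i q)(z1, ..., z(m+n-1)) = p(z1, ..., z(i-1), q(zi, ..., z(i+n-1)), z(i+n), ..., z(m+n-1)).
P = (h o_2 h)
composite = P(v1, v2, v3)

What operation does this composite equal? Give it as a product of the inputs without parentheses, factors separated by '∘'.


v1 ∘ v2 ∘ v3


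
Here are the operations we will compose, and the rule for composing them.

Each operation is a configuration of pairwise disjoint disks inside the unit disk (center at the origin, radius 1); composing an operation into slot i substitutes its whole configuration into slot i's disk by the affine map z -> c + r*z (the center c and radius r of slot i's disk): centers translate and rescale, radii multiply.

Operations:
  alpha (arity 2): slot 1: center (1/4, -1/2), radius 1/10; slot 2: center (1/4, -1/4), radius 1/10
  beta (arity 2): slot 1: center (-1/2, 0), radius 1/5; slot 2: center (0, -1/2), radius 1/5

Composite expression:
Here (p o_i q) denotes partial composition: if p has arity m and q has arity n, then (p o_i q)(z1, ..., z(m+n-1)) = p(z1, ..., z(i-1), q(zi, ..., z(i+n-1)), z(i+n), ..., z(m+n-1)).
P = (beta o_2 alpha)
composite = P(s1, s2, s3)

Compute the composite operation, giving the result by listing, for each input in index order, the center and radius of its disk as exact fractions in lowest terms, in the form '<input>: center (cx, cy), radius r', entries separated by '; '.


s1: center (-1/2, 0), radius 1/5; s2: center (1/20, -3/5), radius 1/50; s3: center (1/20, -11/20), radius 1/50

Affine substitution under beta: radii multiply and s-centers shift.
input s1: applying the 1 nested substitution gives center (-1/2, 0), radius 1/5
input s2: applying the 2 nested substitutions gives center (1/20, -3/5), radius 1/50
input s3: applying the 2 nested substitutions gives center (1/20, -11/20), radius 1/50
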